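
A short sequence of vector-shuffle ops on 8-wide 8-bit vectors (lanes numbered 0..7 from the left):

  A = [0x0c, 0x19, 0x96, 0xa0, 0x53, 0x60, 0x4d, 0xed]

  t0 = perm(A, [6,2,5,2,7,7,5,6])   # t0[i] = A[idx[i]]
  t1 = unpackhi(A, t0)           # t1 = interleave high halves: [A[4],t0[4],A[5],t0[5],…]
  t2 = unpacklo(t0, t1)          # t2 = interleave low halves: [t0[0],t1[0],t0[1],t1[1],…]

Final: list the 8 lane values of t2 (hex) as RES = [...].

RES = [0x4d, 0x53, 0x96, 0xed, 0x60, 0x60, 0x96, 0xed]

→ t0 |4d|96|60|96|ed|ed|60|4d|
→ t1 |53|ed|60|ed|4d|60|ed|4d|
→ t2 |4d|53|96|ed|60|60|96|ed|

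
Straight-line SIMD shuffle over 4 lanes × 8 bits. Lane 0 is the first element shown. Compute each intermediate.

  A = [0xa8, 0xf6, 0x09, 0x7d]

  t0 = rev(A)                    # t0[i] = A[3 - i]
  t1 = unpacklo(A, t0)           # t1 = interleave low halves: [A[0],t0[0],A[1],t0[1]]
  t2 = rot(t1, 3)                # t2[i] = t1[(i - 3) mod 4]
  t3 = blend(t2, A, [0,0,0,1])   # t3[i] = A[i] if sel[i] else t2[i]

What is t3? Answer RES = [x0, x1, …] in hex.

RES = [ 0x7d  0xf6  0x09  0x7d ]

  t0: 7d 09 f6 a8
  t1: a8 7d f6 09
  t2: 7d f6 09 a8
  t3: 7d f6 09 7d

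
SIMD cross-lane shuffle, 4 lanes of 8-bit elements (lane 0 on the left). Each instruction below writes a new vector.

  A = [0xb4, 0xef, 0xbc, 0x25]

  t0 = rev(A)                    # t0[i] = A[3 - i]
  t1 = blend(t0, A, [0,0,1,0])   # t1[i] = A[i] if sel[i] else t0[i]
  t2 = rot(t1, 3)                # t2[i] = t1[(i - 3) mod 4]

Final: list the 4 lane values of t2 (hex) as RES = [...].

RES = [ 0xbc  0xbc  0xb4  0x25 ]

  t0: 25 bc ef b4
  t1: 25 bc bc b4
  t2: bc bc b4 25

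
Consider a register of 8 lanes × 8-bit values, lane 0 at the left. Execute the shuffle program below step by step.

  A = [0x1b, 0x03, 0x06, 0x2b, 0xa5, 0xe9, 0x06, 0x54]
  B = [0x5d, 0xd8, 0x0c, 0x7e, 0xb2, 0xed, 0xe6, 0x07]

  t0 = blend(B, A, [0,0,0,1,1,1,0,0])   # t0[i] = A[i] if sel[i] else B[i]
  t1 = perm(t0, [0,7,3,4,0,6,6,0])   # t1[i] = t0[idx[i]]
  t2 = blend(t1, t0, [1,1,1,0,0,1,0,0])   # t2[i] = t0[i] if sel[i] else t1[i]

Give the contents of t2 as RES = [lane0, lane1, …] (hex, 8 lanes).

  t0: 5d d8 0c 2b a5 e9 e6 07
  t1: 5d 07 2b a5 5d e6 e6 5d
  t2: 5d d8 0c a5 5d e9 e6 5d

RES = [0x5d, 0xd8, 0x0c, 0xa5, 0x5d, 0xe9, 0xe6, 0x5d]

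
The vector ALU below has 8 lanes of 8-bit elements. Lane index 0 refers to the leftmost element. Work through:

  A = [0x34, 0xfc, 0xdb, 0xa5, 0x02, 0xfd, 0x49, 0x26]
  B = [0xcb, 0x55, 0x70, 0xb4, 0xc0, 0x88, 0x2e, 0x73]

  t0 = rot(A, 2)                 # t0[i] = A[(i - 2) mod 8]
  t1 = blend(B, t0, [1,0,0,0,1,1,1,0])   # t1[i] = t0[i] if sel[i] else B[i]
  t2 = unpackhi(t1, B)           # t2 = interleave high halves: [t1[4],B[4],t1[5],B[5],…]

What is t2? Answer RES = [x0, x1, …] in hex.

RES = [ 0xdb  0xc0  0xa5  0x88  0x02  0x2e  0x73  0x73 ]

  t0: 49 26 34 fc db a5 02 fd
  t1: 49 55 70 b4 db a5 02 73
  t2: db c0 a5 88 02 2e 73 73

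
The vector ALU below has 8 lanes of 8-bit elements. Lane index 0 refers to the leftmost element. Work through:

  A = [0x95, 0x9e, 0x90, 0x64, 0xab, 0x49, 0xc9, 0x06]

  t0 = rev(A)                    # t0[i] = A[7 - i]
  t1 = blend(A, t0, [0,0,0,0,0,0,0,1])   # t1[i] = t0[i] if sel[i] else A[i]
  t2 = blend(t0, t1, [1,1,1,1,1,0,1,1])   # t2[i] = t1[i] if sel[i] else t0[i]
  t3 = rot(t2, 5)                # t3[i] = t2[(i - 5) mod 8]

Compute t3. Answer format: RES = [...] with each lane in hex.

RES = [0x64, 0xab, 0x90, 0xc9, 0x95, 0x95, 0x9e, 0x90]

→ t0 |06|c9|49|ab|64|90|9e|95|
→ t1 |95|9e|90|64|ab|49|c9|95|
→ t2 |95|9e|90|64|ab|90|c9|95|
→ t3 |64|ab|90|c9|95|95|9e|90|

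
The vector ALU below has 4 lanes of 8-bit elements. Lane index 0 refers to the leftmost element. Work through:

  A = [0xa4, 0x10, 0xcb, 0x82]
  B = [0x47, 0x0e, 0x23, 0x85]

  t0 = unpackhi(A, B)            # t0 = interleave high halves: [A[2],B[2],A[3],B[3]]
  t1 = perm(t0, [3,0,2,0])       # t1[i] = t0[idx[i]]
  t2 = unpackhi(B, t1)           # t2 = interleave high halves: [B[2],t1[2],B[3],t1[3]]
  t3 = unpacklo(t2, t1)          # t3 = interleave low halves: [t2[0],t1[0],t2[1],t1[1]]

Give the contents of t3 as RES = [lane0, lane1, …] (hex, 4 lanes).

RES = [0x23, 0x85, 0x82, 0xcb]

→ t0 |cb|23|82|85|
→ t1 |85|cb|82|cb|
→ t2 |23|82|85|cb|
→ t3 |23|85|82|cb|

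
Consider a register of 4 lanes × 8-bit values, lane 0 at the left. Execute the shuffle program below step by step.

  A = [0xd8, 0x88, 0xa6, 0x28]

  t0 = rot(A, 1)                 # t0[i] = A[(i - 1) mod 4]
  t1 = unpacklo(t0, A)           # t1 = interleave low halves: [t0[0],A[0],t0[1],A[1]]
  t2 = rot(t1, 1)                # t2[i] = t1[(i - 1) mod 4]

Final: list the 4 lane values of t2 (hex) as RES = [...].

RES = [ 0x88  0x28  0xd8  0xd8 ]

  t0: 28 d8 88 a6
  t1: 28 d8 d8 88
  t2: 88 28 d8 d8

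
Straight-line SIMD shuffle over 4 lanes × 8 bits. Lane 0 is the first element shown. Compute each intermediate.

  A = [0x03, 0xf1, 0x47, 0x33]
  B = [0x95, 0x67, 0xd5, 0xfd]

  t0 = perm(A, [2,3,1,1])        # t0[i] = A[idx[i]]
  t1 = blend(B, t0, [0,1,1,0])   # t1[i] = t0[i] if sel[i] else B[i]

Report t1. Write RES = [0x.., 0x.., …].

→ t0 |47|33|f1|f1|
→ t1 |95|33|f1|fd|

RES = [0x95, 0x33, 0xf1, 0xfd]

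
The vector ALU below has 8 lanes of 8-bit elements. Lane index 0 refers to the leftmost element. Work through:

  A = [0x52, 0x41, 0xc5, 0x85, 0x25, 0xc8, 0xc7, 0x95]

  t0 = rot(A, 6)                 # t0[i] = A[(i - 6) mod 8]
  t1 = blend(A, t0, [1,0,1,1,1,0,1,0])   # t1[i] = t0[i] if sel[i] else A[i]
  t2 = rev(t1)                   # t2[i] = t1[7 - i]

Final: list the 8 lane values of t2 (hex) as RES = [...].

RES = [ 0x95  0x52  0xc8  0xc7  0xc8  0x25  0x41  0xc5 ]

  t0: c5 85 25 c8 c7 95 52 41
  t1: c5 41 25 c8 c7 c8 52 95
  t2: 95 52 c8 c7 c8 25 41 c5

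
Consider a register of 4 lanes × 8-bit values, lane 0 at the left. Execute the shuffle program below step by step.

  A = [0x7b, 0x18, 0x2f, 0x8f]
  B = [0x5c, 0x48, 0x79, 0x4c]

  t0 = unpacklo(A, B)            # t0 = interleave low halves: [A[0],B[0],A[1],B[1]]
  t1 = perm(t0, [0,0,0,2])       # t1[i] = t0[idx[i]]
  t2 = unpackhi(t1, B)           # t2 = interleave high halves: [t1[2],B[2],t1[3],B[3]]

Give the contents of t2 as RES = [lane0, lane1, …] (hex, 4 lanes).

t0 = [0x7b, 0x5c, 0x18, 0x48]
t1 = [0x7b, 0x7b, 0x7b, 0x18]
t2 = [0x7b, 0x79, 0x18, 0x4c]

RES = [0x7b, 0x79, 0x18, 0x4c]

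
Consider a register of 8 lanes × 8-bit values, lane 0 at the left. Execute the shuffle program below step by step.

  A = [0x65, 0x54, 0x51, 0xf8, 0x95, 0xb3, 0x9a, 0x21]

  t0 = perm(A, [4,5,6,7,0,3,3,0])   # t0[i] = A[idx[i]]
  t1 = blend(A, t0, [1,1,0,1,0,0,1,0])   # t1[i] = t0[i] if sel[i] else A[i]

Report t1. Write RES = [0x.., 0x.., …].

t0 = [0x95, 0xb3, 0x9a, 0x21, 0x65, 0xf8, 0xf8, 0x65]
t1 = [0x95, 0xb3, 0x51, 0x21, 0x95, 0xb3, 0xf8, 0x21]

RES = [ 0x95  0xb3  0x51  0x21  0x95  0xb3  0xf8  0x21 ]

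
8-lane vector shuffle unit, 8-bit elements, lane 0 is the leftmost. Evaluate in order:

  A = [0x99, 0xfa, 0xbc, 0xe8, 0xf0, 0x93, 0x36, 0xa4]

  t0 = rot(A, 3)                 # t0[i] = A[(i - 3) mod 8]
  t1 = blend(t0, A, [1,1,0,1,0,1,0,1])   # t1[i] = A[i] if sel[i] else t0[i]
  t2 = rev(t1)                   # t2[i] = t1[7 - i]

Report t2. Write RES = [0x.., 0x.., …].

RES = [0xa4, 0xe8, 0x93, 0xfa, 0xe8, 0xa4, 0xfa, 0x99]

→ t0 |93|36|a4|99|fa|bc|e8|f0|
→ t1 |99|fa|a4|e8|fa|93|e8|a4|
→ t2 |a4|e8|93|fa|e8|a4|fa|99|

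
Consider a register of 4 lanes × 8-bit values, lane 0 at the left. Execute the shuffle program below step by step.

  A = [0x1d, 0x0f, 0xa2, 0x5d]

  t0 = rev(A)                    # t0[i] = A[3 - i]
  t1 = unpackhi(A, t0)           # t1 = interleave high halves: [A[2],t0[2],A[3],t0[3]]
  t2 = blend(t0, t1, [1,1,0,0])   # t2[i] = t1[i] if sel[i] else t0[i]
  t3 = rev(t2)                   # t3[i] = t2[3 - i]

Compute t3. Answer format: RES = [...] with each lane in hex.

RES = [0x1d, 0x0f, 0x0f, 0xa2]

→ t0 |5d|a2|0f|1d|
→ t1 |a2|0f|5d|1d|
→ t2 |a2|0f|0f|1d|
→ t3 |1d|0f|0f|a2|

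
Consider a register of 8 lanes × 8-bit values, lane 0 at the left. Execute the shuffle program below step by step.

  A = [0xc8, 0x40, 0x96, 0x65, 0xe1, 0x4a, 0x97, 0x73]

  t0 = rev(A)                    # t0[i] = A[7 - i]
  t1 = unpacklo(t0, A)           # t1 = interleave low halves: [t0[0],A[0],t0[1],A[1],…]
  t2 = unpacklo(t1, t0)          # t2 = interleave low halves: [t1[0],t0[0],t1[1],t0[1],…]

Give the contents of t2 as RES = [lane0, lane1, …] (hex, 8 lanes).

RES = [ 0x73  0x73  0xc8  0x97  0x97  0x4a  0x40  0xe1 ]

  t0: 73 97 4a e1 65 96 40 c8
  t1: 73 c8 97 40 4a 96 e1 65
  t2: 73 73 c8 97 97 4a 40 e1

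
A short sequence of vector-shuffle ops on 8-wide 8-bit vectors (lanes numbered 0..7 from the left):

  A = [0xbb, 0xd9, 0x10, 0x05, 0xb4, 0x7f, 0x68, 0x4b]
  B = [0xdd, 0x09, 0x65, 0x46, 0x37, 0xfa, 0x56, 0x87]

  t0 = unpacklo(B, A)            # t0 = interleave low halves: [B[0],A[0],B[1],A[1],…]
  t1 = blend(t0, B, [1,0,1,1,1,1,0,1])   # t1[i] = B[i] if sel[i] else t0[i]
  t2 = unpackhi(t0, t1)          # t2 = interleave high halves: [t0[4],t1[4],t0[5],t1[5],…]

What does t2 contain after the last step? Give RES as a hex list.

RES = [0x65, 0x37, 0x10, 0xfa, 0x46, 0x46, 0x05, 0x87]

  t0: dd bb 09 d9 65 10 46 05
  t1: dd bb 65 46 37 fa 46 87
  t2: 65 37 10 fa 46 46 05 87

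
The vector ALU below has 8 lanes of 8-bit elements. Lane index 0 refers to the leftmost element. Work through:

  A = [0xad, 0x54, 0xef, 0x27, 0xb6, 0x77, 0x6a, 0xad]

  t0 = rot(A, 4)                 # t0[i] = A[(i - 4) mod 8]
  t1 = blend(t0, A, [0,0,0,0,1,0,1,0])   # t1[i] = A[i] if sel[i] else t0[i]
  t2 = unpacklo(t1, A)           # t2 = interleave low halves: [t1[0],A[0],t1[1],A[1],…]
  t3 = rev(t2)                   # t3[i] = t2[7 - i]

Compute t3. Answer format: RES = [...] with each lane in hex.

RES = [ 0x27  0xad  0xef  0x6a  0x54  0x77  0xad  0xb6 ]

  t0: b6 77 6a ad ad 54 ef 27
  t1: b6 77 6a ad b6 54 6a 27
  t2: b6 ad 77 54 6a ef ad 27
  t3: 27 ad ef 6a 54 77 ad b6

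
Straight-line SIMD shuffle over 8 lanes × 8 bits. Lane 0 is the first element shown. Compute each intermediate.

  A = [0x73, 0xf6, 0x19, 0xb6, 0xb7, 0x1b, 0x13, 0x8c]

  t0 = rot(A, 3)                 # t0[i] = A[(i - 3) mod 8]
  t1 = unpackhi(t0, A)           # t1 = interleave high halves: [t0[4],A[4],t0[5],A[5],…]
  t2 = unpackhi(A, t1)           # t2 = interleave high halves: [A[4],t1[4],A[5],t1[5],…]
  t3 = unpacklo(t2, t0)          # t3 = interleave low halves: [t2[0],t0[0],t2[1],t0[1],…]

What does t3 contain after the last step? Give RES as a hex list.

RES = [ 0xb7  0x1b  0xb6  0x13  0x1b  0x8c  0x13  0x73 ]

→ t0 |1b|13|8c|73|f6|19|b6|b7|
→ t1 |f6|b7|19|1b|b6|13|b7|8c|
→ t2 |b7|b6|1b|13|13|b7|8c|8c|
→ t3 |b7|1b|b6|13|1b|8c|13|73|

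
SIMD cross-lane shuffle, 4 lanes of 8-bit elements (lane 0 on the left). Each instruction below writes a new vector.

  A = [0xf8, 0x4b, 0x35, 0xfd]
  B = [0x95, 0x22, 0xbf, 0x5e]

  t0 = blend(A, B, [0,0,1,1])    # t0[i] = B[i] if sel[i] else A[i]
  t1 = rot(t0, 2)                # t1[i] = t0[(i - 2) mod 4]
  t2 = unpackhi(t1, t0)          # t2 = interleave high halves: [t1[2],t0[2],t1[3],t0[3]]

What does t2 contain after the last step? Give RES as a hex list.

RES = [0xf8, 0xbf, 0x4b, 0x5e]

t0 = [0xf8, 0x4b, 0xbf, 0x5e]
t1 = [0xbf, 0x5e, 0xf8, 0x4b]
t2 = [0xf8, 0xbf, 0x4b, 0x5e]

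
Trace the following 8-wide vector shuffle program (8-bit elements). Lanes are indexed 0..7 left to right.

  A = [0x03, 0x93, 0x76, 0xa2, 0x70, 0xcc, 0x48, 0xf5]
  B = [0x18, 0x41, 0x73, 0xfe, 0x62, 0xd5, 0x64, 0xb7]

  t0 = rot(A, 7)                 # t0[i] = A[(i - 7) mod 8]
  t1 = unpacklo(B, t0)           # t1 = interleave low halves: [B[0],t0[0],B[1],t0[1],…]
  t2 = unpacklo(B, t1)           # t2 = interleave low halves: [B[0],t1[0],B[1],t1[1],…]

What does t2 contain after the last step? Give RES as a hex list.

RES = [0x18, 0x18, 0x41, 0x93, 0x73, 0x41, 0xfe, 0x76]

t0 = [0x93, 0x76, 0xa2, 0x70, 0xcc, 0x48, 0xf5, 0x03]
t1 = [0x18, 0x93, 0x41, 0x76, 0x73, 0xa2, 0xfe, 0x70]
t2 = [0x18, 0x18, 0x41, 0x93, 0x73, 0x41, 0xfe, 0x76]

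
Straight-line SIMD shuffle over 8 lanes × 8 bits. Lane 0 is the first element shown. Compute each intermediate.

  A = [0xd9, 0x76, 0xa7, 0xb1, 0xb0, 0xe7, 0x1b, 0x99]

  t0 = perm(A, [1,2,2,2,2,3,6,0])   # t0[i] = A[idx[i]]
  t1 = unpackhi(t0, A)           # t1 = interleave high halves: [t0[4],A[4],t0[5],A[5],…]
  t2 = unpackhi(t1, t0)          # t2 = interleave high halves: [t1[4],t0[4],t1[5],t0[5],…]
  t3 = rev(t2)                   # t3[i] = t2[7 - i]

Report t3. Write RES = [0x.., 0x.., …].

→ t0 |76|a7|a7|a7|a7|b1|1b|d9|
→ t1 |a7|b0|b1|e7|1b|1b|d9|99|
→ t2 |1b|a7|1b|b1|d9|1b|99|d9|
→ t3 |d9|99|1b|d9|b1|1b|a7|1b|

RES = [0xd9, 0x99, 0x1b, 0xd9, 0xb1, 0x1b, 0xa7, 0x1b]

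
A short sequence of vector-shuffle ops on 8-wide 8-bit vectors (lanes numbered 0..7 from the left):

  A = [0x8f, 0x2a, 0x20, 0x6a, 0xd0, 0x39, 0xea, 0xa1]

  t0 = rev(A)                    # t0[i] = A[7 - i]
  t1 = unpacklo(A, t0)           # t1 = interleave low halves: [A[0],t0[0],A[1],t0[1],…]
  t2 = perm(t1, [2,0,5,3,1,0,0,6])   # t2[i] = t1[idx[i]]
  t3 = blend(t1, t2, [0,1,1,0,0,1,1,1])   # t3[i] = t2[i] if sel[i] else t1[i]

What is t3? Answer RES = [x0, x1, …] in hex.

  t0: a1 ea 39 d0 6a 20 2a 8f
  t1: 8f a1 2a ea 20 39 6a d0
  t2: 2a 8f 39 ea a1 8f 8f 6a
  t3: 8f 8f 39 ea 20 8f 8f 6a

RES = [0x8f, 0x8f, 0x39, 0xea, 0x20, 0x8f, 0x8f, 0x6a]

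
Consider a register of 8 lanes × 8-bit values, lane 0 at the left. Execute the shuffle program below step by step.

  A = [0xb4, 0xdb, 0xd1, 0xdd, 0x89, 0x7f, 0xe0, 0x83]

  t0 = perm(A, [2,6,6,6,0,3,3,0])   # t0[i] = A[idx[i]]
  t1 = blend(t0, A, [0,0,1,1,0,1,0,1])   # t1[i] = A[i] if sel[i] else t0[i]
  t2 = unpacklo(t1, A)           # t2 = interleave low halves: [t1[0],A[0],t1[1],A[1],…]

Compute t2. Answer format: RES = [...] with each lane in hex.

t0 = [0xd1, 0xe0, 0xe0, 0xe0, 0xb4, 0xdd, 0xdd, 0xb4]
t1 = [0xd1, 0xe0, 0xd1, 0xdd, 0xb4, 0x7f, 0xdd, 0x83]
t2 = [0xd1, 0xb4, 0xe0, 0xdb, 0xd1, 0xd1, 0xdd, 0xdd]

RES = [0xd1, 0xb4, 0xe0, 0xdb, 0xd1, 0xd1, 0xdd, 0xdd]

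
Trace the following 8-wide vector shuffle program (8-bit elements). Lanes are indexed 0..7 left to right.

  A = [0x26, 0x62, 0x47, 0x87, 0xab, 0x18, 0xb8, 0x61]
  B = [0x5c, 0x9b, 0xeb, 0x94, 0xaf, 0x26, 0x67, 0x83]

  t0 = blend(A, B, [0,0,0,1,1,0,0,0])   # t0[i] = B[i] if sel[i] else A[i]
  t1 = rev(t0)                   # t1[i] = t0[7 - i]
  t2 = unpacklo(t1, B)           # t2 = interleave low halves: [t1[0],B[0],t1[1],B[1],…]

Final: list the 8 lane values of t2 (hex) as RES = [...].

  t0: 26 62 47 94 af 18 b8 61
  t1: 61 b8 18 af 94 47 62 26
  t2: 61 5c b8 9b 18 eb af 94

RES = [ 0x61  0x5c  0xb8  0x9b  0x18  0xeb  0xaf  0x94 ]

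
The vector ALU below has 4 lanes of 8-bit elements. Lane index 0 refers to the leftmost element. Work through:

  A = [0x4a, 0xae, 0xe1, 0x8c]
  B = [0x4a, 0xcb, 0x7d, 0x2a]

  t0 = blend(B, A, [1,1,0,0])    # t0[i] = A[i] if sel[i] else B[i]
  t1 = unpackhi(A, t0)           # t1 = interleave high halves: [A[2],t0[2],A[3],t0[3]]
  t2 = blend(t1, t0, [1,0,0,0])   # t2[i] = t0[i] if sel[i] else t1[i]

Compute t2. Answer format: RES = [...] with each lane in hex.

  t0: 4a ae 7d 2a
  t1: e1 7d 8c 2a
  t2: 4a 7d 8c 2a

RES = [0x4a, 0x7d, 0x8c, 0x2a]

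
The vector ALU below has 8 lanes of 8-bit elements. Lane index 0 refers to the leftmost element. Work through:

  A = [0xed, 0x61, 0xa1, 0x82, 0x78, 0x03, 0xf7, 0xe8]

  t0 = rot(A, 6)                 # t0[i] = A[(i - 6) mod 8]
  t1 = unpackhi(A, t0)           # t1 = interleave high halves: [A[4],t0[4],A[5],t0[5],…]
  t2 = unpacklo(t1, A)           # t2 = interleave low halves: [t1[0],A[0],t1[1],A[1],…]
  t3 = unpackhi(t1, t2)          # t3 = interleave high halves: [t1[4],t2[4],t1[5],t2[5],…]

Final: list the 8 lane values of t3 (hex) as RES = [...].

t0 = [0xa1, 0x82, 0x78, 0x03, 0xf7, 0xe8, 0xed, 0x61]
t1 = [0x78, 0xf7, 0x03, 0xe8, 0xf7, 0xed, 0xe8, 0x61]
t2 = [0x78, 0xed, 0xf7, 0x61, 0x03, 0xa1, 0xe8, 0x82]
t3 = [0xf7, 0x03, 0xed, 0xa1, 0xe8, 0xe8, 0x61, 0x82]

RES = [0xf7, 0x03, 0xed, 0xa1, 0xe8, 0xe8, 0x61, 0x82]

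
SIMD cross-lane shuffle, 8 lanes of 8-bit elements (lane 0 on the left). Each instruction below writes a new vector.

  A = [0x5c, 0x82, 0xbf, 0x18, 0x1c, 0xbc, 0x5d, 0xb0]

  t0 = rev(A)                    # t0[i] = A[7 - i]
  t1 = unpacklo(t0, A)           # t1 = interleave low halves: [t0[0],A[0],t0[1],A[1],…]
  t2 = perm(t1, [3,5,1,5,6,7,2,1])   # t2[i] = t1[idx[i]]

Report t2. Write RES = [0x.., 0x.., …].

RES = [ 0x82  0xbf  0x5c  0xbf  0x1c  0x18  0x5d  0x5c ]

t0 = [0xb0, 0x5d, 0xbc, 0x1c, 0x18, 0xbf, 0x82, 0x5c]
t1 = [0xb0, 0x5c, 0x5d, 0x82, 0xbc, 0xbf, 0x1c, 0x18]
t2 = [0x82, 0xbf, 0x5c, 0xbf, 0x1c, 0x18, 0x5d, 0x5c]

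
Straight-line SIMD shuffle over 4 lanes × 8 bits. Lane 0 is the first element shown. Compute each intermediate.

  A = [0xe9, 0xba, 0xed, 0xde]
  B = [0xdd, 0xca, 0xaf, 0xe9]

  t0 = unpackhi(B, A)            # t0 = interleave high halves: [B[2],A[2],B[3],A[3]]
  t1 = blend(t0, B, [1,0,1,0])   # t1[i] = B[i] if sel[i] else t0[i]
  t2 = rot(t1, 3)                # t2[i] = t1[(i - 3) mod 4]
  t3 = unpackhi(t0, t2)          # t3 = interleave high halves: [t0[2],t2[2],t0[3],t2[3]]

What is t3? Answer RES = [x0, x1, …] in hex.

RES = [0xe9, 0xde, 0xde, 0xdd]

t0 = [0xaf, 0xed, 0xe9, 0xde]
t1 = [0xdd, 0xed, 0xaf, 0xde]
t2 = [0xed, 0xaf, 0xde, 0xdd]
t3 = [0xe9, 0xde, 0xde, 0xdd]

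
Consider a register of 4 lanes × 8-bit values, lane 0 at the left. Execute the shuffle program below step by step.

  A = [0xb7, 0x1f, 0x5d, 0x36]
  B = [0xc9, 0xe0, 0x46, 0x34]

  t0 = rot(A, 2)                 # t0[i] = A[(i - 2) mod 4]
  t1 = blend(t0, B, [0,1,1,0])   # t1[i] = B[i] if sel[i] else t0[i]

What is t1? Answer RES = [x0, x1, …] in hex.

RES = [ 0x5d  0xe0  0x46  0x1f ]

  t0: 5d 36 b7 1f
  t1: 5d e0 46 1f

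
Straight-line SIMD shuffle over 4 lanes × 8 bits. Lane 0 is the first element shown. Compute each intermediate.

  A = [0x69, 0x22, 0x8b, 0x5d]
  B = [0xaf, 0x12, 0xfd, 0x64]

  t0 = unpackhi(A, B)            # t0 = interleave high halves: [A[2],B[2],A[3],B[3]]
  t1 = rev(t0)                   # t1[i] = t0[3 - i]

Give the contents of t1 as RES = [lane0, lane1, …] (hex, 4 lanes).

RES = [ 0x64  0x5d  0xfd  0x8b ]

  t0: 8b fd 5d 64
  t1: 64 5d fd 8b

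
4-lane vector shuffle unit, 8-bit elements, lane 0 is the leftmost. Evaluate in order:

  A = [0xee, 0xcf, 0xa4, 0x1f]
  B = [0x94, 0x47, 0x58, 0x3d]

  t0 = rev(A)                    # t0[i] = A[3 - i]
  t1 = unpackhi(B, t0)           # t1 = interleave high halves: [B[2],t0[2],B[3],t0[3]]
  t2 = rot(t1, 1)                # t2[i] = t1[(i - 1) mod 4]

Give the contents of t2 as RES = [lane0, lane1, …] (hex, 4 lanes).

RES = [0xee, 0x58, 0xcf, 0x3d]

  t0: 1f a4 cf ee
  t1: 58 cf 3d ee
  t2: ee 58 cf 3d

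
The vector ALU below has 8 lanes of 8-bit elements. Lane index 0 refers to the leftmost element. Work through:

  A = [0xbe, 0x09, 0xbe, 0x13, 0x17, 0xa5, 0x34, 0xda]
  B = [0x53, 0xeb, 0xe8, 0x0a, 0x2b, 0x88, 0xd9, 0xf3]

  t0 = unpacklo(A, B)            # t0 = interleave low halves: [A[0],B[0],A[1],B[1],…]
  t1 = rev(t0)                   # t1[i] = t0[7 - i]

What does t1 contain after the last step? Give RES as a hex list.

RES = [0x0a, 0x13, 0xe8, 0xbe, 0xeb, 0x09, 0x53, 0xbe]

  t0: be 53 09 eb be e8 13 0a
  t1: 0a 13 e8 be eb 09 53 be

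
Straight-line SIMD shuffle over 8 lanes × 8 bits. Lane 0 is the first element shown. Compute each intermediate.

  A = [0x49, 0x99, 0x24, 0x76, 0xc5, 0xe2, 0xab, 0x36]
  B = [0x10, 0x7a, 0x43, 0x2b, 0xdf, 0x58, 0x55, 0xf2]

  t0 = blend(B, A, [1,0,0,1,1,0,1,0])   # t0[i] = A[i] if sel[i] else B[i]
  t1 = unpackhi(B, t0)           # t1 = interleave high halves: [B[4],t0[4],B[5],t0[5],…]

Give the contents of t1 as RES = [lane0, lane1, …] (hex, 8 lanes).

RES = [0xdf, 0xc5, 0x58, 0x58, 0x55, 0xab, 0xf2, 0xf2]

  t0: 49 7a 43 76 c5 58 ab f2
  t1: df c5 58 58 55 ab f2 f2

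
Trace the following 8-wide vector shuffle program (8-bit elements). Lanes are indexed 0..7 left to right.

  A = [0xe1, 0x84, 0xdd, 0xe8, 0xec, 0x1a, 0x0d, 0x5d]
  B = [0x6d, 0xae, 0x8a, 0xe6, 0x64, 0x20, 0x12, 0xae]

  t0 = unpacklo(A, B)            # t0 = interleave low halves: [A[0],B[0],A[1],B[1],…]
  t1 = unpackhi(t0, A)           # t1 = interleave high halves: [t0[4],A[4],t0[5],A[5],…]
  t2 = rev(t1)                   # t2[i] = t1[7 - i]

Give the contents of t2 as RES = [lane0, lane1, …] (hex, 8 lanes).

  t0: e1 6d 84 ae dd 8a e8 e6
  t1: dd ec 8a 1a e8 0d e6 5d
  t2: 5d e6 0d e8 1a 8a ec dd

RES = [0x5d, 0xe6, 0x0d, 0xe8, 0x1a, 0x8a, 0xec, 0xdd]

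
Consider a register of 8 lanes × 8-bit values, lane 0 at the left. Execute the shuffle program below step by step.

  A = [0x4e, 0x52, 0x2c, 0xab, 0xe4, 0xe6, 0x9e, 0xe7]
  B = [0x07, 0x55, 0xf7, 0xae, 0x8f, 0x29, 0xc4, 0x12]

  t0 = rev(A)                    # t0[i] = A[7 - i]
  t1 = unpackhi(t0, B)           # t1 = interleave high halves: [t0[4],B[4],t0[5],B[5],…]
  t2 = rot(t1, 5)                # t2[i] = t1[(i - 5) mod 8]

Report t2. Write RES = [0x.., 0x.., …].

t0 = [0xe7, 0x9e, 0xe6, 0xe4, 0xab, 0x2c, 0x52, 0x4e]
t1 = [0xab, 0x8f, 0x2c, 0x29, 0x52, 0xc4, 0x4e, 0x12]
t2 = [0x29, 0x52, 0xc4, 0x4e, 0x12, 0xab, 0x8f, 0x2c]

RES = [ 0x29  0x52  0xc4  0x4e  0x12  0xab  0x8f  0x2c ]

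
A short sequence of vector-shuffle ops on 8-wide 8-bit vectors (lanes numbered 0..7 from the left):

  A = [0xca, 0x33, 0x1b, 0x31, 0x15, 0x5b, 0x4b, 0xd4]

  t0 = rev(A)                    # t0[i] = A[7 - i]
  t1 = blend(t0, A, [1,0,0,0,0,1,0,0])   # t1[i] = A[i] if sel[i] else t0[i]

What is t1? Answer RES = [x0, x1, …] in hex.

→ t0 |d4|4b|5b|15|31|1b|33|ca|
→ t1 |ca|4b|5b|15|31|5b|33|ca|

RES = [ 0xca  0x4b  0x5b  0x15  0x31  0x5b  0x33  0xca ]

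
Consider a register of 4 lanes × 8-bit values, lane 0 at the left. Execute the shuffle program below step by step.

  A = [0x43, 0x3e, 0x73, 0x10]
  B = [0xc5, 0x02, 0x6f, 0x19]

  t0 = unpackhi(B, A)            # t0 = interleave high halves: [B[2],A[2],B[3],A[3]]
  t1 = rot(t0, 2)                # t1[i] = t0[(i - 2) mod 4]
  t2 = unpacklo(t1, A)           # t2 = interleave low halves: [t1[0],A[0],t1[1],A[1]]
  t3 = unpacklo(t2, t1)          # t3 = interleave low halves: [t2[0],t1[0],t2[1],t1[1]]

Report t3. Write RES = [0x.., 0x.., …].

t0 = [0x6f, 0x73, 0x19, 0x10]
t1 = [0x19, 0x10, 0x6f, 0x73]
t2 = [0x19, 0x43, 0x10, 0x3e]
t3 = [0x19, 0x19, 0x43, 0x10]

RES = [0x19, 0x19, 0x43, 0x10]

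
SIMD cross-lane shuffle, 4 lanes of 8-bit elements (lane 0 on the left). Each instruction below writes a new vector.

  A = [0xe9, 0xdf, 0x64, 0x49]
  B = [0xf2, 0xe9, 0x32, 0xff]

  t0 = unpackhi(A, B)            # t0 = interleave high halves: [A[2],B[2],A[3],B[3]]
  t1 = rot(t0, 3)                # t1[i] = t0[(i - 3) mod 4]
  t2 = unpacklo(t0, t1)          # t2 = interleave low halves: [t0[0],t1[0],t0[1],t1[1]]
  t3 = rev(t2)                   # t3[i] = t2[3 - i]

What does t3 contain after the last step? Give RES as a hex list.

→ t0 |64|32|49|ff|
→ t1 |32|49|ff|64|
→ t2 |64|32|32|49|
→ t3 |49|32|32|64|

RES = [ 0x49  0x32  0x32  0x64 ]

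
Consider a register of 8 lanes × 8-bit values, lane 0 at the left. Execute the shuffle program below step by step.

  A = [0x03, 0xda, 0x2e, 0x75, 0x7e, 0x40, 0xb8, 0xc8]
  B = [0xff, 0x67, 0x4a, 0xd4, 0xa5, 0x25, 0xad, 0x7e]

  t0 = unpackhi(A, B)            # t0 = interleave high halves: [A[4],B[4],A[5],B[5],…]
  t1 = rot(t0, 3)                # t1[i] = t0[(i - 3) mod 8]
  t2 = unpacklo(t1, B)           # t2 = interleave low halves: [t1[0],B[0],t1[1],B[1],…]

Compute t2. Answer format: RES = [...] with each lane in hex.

t0 = [0x7e, 0xa5, 0x40, 0x25, 0xb8, 0xad, 0xc8, 0x7e]
t1 = [0xad, 0xc8, 0x7e, 0x7e, 0xa5, 0x40, 0x25, 0xb8]
t2 = [0xad, 0xff, 0xc8, 0x67, 0x7e, 0x4a, 0x7e, 0xd4]

RES = [ 0xad  0xff  0xc8  0x67  0x7e  0x4a  0x7e  0xd4 ]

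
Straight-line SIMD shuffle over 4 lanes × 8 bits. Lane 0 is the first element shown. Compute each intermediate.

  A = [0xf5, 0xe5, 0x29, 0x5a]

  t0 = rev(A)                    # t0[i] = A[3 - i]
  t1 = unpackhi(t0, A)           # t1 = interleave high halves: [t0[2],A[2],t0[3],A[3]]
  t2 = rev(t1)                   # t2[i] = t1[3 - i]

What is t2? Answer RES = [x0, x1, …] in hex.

  t0: 5a 29 e5 f5
  t1: e5 29 f5 5a
  t2: 5a f5 29 e5

RES = [0x5a, 0xf5, 0x29, 0xe5]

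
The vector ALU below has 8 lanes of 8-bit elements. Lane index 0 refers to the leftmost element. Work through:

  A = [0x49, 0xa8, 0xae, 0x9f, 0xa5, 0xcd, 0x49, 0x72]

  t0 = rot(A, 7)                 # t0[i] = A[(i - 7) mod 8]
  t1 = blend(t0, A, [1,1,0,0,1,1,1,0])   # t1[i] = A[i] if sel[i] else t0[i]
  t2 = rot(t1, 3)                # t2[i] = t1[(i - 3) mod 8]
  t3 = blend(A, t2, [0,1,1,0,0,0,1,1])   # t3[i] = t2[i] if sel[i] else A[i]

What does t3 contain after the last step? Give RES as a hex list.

RES = [ 0x49  0x49  0x49  0x9f  0xa5  0xcd  0xa5  0xa5 ]

  t0: a8 ae 9f a5 cd 49 72 49
  t1: 49 a8 9f a5 a5 cd 49 49
  t2: cd 49 49 49 a8 9f a5 a5
  t3: 49 49 49 9f a5 cd a5 a5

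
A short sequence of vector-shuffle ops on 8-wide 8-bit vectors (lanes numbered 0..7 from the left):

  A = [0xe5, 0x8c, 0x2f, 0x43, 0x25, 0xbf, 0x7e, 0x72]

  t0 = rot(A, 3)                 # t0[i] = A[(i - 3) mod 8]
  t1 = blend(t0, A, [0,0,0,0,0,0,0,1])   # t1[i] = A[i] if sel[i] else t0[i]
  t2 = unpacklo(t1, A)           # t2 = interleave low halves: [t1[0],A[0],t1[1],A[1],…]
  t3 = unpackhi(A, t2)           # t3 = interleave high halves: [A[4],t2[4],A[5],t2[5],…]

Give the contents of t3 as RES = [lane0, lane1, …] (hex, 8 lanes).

RES = [ 0x25  0x72  0xbf  0x2f  0x7e  0xe5  0x72  0x43 ]

  t0: bf 7e 72 e5 8c 2f 43 25
  t1: bf 7e 72 e5 8c 2f 43 72
  t2: bf e5 7e 8c 72 2f e5 43
  t3: 25 72 bf 2f 7e e5 72 43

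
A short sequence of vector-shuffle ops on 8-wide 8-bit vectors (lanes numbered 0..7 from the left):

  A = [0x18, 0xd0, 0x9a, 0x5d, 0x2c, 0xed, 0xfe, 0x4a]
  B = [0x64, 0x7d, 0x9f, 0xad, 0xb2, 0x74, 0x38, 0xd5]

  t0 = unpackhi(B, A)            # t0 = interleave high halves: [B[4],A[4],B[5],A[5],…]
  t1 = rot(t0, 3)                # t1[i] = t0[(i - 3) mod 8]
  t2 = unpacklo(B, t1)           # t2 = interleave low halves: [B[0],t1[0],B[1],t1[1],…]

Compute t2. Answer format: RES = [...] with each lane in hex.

RES = [0x64, 0xfe, 0x7d, 0xd5, 0x9f, 0x4a, 0xad, 0xb2]

t0 = [0xb2, 0x2c, 0x74, 0xed, 0x38, 0xfe, 0xd5, 0x4a]
t1 = [0xfe, 0xd5, 0x4a, 0xb2, 0x2c, 0x74, 0xed, 0x38]
t2 = [0x64, 0xfe, 0x7d, 0xd5, 0x9f, 0x4a, 0xad, 0xb2]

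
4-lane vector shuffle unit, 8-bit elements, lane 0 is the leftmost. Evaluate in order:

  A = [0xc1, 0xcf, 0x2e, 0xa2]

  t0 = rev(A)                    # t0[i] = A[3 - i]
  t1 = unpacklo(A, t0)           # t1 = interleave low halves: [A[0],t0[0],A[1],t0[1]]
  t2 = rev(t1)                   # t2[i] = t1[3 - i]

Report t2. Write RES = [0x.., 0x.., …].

  t0: a2 2e cf c1
  t1: c1 a2 cf 2e
  t2: 2e cf a2 c1

RES = [ 0x2e  0xcf  0xa2  0xc1 ]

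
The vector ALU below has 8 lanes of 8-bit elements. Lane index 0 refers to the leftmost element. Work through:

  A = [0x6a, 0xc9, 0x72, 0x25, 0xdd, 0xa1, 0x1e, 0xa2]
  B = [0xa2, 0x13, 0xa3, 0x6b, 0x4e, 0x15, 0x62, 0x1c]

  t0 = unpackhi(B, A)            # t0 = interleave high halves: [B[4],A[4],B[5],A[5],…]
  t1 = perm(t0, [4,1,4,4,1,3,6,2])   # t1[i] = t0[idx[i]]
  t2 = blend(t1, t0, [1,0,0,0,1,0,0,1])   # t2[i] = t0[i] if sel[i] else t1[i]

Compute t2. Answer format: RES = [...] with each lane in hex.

RES = [ 0x4e  0xdd  0x62  0x62  0x62  0xa1  0x1c  0xa2 ]

→ t0 |4e|dd|15|a1|62|1e|1c|a2|
→ t1 |62|dd|62|62|dd|a1|1c|15|
→ t2 |4e|dd|62|62|62|a1|1c|a2|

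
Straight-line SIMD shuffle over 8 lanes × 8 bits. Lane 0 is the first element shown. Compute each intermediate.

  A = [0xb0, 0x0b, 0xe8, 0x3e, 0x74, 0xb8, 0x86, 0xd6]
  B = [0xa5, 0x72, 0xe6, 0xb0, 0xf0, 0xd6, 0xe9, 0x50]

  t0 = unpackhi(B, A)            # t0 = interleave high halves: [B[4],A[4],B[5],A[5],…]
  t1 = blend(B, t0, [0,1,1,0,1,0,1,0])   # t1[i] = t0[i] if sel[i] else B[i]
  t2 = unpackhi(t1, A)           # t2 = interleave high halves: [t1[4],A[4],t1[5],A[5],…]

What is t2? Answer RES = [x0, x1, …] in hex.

t0 = [0xf0, 0x74, 0xd6, 0xb8, 0xe9, 0x86, 0x50, 0xd6]
t1 = [0xa5, 0x74, 0xd6, 0xb0, 0xe9, 0xd6, 0x50, 0x50]
t2 = [0xe9, 0x74, 0xd6, 0xb8, 0x50, 0x86, 0x50, 0xd6]

RES = [ 0xe9  0x74  0xd6  0xb8  0x50  0x86  0x50  0xd6 ]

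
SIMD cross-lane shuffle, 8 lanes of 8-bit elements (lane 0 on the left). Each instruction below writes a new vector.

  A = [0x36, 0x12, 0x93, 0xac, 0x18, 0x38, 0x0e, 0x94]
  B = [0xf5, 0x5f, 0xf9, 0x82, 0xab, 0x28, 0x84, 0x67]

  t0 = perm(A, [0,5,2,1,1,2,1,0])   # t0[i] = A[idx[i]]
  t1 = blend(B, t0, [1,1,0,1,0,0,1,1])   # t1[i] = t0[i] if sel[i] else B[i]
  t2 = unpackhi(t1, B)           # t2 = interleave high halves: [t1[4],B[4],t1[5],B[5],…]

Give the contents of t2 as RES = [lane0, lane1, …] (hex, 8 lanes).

RES = [0xab, 0xab, 0x28, 0x28, 0x12, 0x84, 0x36, 0x67]

t0 = [0x36, 0x38, 0x93, 0x12, 0x12, 0x93, 0x12, 0x36]
t1 = [0x36, 0x38, 0xf9, 0x12, 0xab, 0x28, 0x12, 0x36]
t2 = [0xab, 0xab, 0x28, 0x28, 0x12, 0x84, 0x36, 0x67]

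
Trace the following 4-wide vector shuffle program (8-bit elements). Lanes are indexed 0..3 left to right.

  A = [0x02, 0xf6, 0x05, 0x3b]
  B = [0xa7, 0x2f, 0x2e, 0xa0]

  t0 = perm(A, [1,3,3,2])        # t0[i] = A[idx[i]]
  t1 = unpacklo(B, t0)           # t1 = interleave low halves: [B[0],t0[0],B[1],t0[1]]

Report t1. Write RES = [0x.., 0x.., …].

RES = [ 0xa7  0xf6  0x2f  0x3b ]

  t0: f6 3b 3b 05
  t1: a7 f6 2f 3b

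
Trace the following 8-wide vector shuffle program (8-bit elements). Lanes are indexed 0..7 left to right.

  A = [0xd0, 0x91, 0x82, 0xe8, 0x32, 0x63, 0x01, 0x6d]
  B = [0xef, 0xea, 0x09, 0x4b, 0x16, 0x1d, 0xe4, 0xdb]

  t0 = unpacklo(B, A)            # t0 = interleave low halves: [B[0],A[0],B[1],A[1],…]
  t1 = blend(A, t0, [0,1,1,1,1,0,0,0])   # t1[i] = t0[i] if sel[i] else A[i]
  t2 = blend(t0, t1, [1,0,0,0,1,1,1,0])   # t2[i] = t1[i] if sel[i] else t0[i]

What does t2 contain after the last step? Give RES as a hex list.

  t0: ef d0 ea 91 09 82 4b e8
  t1: d0 d0 ea 91 09 63 01 6d
  t2: d0 d0 ea 91 09 63 01 e8

RES = [ 0xd0  0xd0  0xea  0x91  0x09  0x63  0x01  0xe8 ]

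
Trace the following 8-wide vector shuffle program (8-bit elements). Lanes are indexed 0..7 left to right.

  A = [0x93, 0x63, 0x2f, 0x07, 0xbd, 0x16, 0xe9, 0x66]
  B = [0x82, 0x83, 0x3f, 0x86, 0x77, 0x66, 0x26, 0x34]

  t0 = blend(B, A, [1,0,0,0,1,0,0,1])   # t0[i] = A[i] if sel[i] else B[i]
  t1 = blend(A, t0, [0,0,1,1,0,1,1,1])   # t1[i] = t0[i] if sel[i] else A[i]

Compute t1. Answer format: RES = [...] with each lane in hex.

RES = [0x93, 0x63, 0x3f, 0x86, 0xbd, 0x66, 0x26, 0x66]

  t0: 93 83 3f 86 bd 66 26 66
  t1: 93 63 3f 86 bd 66 26 66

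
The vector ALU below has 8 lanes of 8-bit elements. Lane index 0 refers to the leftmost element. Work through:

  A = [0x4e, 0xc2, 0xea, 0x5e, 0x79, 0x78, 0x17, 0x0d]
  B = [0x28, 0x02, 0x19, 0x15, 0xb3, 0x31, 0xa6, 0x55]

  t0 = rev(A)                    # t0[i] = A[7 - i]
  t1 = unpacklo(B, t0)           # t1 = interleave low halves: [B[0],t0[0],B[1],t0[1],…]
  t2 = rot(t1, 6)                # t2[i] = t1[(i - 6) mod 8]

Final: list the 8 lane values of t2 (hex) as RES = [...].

→ t0 |0d|17|78|79|5e|ea|c2|4e|
→ t1 |28|0d|02|17|19|78|15|79|
→ t2 |02|17|19|78|15|79|28|0d|

RES = [0x02, 0x17, 0x19, 0x78, 0x15, 0x79, 0x28, 0x0d]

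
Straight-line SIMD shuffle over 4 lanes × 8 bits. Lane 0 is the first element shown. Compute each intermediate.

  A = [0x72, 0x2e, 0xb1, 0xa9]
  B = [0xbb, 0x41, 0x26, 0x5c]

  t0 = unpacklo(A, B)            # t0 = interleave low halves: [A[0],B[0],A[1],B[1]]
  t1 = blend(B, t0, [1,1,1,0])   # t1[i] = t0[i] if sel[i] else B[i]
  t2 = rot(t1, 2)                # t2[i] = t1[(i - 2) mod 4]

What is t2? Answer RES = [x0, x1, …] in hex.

→ t0 |72|bb|2e|41|
→ t1 |72|bb|2e|5c|
→ t2 |2e|5c|72|bb|

RES = [ 0x2e  0x5c  0x72  0xbb ]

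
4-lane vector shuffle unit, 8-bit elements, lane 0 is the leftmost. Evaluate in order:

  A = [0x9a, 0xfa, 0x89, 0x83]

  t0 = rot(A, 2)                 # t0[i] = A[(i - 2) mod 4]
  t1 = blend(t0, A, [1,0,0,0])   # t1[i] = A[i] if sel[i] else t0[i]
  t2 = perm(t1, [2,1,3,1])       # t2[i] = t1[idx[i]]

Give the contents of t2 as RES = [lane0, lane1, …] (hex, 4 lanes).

RES = [ 0x9a  0x83  0xfa  0x83 ]

  t0: 89 83 9a fa
  t1: 9a 83 9a fa
  t2: 9a 83 fa 83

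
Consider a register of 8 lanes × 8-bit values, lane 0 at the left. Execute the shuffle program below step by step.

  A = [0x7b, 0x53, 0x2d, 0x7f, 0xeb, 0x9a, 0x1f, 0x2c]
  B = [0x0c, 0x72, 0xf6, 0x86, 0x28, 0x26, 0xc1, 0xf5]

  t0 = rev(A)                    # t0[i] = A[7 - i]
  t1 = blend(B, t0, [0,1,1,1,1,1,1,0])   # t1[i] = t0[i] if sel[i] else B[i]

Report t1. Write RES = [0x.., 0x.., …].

RES = [ 0x0c  0x1f  0x9a  0xeb  0x7f  0x2d  0x53  0xf5 ]

→ t0 |2c|1f|9a|eb|7f|2d|53|7b|
→ t1 |0c|1f|9a|eb|7f|2d|53|f5|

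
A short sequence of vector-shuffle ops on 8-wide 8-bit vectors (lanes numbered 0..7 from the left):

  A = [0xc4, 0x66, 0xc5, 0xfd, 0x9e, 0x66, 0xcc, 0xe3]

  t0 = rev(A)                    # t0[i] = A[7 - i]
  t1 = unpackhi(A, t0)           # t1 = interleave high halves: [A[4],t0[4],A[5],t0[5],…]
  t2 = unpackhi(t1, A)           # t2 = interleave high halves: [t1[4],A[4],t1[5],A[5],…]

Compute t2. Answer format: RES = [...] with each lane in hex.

t0 = [0xe3, 0xcc, 0x66, 0x9e, 0xfd, 0xc5, 0x66, 0xc4]
t1 = [0x9e, 0xfd, 0x66, 0xc5, 0xcc, 0x66, 0xe3, 0xc4]
t2 = [0xcc, 0x9e, 0x66, 0x66, 0xe3, 0xcc, 0xc4, 0xe3]

RES = [ 0xcc  0x9e  0x66  0x66  0xe3  0xcc  0xc4  0xe3 ]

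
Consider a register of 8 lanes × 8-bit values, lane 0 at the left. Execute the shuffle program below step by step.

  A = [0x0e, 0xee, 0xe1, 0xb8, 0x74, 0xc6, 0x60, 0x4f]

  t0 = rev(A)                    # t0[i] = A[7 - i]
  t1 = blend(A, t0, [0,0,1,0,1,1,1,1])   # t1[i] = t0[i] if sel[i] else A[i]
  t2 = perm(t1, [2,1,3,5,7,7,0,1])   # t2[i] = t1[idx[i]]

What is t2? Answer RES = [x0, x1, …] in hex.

→ t0 |4f|60|c6|74|b8|e1|ee|0e|
→ t1 |0e|ee|c6|b8|b8|e1|ee|0e|
→ t2 |c6|ee|b8|e1|0e|0e|0e|ee|

RES = [ 0xc6  0xee  0xb8  0xe1  0x0e  0x0e  0x0e  0xee ]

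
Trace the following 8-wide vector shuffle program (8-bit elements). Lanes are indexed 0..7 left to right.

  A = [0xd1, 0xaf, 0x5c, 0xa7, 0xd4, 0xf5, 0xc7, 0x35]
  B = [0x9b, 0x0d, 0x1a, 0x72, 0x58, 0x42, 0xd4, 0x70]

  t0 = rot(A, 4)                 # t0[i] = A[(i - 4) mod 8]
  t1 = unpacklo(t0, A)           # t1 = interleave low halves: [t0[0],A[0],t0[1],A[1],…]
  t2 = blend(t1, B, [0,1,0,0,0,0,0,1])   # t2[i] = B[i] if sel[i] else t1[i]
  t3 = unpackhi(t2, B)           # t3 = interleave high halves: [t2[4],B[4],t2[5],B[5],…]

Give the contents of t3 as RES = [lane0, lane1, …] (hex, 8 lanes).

t0 = [0xd4, 0xf5, 0xc7, 0x35, 0xd1, 0xaf, 0x5c, 0xa7]
t1 = [0xd4, 0xd1, 0xf5, 0xaf, 0xc7, 0x5c, 0x35, 0xa7]
t2 = [0xd4, 0x0d, 0xf5, 0xaf, 0xc7, 0x5c, 0x35, 0x70]
t3 = [0xc7, 0x58, 0x5c, 0x42, 0x35, 0xd4, 0x70, 0x70]

RES = [ 0xc7  0x58  0x5c  0x42  0x35  0xd4  0x70  0x70 ]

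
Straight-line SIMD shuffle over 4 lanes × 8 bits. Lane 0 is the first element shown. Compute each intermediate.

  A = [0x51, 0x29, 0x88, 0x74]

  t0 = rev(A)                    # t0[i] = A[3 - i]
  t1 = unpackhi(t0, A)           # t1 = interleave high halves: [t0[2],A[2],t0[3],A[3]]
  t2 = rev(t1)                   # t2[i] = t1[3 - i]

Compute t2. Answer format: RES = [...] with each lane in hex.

→ t0 |74|88|29|51|
→ t1 |29|88|51|74|
→ t2 |74|51|88|29|

RES = [ 0x74  0x51  0x88  0x29 ]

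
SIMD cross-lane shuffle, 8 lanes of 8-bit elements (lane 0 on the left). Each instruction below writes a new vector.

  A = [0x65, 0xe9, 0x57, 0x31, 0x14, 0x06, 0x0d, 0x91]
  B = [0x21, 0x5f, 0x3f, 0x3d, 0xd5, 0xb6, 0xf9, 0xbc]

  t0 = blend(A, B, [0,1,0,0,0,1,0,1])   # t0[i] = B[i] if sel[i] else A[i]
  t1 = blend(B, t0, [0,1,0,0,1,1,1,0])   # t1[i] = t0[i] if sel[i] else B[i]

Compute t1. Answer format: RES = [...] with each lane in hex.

RES = [0x21, 0x5f, 0x3f, 0x3d, 0x14, 0xb6, 0x0d, 0xbc]

→ t0 |65|5f|57|31|14|b6|0d|bc|
→ t1 |21|5f|3f|3d|14|b6|0d|bc|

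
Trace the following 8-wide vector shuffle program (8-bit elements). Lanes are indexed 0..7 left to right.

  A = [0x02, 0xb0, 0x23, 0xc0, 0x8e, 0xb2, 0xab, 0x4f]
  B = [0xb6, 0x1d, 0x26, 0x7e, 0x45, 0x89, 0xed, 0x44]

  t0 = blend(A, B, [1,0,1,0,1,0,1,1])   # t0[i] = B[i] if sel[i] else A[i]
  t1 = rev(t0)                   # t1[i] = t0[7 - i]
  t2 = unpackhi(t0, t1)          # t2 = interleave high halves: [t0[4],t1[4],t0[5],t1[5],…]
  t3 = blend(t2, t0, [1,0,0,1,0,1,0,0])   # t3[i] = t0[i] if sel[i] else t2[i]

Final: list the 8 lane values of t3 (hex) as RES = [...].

  t0: b6 b0 26 c0 45 b2 ed 44
  t1: 44 ed b2 45 c0 26 b0 b6
  t2: 45 c0 b2 26 ed b0 44 b6
  t3: b6 c0 b2 c0 ed b2 44 b6

RES = [0xb6, 0xc0, 0xb2, 0xc0, 0xed, 0xb2, 0x44, 0xb6]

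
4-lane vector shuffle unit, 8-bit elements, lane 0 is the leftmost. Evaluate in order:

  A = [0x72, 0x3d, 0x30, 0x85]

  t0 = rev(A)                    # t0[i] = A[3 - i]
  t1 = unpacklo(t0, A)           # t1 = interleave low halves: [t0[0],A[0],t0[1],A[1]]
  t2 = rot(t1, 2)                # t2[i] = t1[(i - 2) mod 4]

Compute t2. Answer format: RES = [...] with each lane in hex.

RES = [0x30, 0x3d, 0x85, 0x72]

  t0: 85 30 3d 72
  t1: 85 72 30 3d
  t2: 30 3d 85 72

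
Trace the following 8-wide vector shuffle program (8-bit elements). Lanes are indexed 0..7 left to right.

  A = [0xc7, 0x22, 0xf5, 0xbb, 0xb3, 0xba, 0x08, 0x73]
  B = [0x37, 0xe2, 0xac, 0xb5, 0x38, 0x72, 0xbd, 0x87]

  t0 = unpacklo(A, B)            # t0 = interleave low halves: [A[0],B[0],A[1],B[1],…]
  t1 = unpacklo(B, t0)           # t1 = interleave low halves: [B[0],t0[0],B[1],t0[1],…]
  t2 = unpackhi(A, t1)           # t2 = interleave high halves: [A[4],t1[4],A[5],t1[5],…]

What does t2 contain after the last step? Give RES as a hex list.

RES = [ 0xb3  0xac  0xba  0x22  0x08  0xb5  0x73  0xe2 ]

  t0: c7 37 22 e2 f5 ac bb b5
  t1: 37 c7 e2 37 ac 22 b5 e2
  t2: b3 ac ba 22 08 b5 73 e2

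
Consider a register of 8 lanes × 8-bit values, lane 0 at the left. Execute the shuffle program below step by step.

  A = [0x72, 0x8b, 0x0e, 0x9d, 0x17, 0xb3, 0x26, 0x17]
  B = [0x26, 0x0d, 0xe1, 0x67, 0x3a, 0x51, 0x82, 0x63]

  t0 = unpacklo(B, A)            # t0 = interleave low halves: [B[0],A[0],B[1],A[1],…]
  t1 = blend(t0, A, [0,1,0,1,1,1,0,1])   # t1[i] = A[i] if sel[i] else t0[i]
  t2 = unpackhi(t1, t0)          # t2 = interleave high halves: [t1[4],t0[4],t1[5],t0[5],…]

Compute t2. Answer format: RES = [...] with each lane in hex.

RES = [0x17, 0xe1, 0xb3, 0x0e, 0x67, 0x67, 0x17, 0x9d]

→ t0 |26|72|0d|8b|e1|0e|67|9d|
→ t1 |26|8b|0d|9d|17|b3|67|17|
→ t2 |17|e1|b3|0e|67|67|17|9d|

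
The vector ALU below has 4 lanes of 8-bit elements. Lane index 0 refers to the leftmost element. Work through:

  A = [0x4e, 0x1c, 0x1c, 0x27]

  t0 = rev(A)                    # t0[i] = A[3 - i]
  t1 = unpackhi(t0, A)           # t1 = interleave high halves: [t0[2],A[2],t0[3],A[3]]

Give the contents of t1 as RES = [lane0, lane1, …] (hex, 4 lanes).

→ t0 |27|1c|1c|4e|
→ t1 |1c|1c|4e|27|

RES = [0x1c, 0x1c, 0x4e, 0x27]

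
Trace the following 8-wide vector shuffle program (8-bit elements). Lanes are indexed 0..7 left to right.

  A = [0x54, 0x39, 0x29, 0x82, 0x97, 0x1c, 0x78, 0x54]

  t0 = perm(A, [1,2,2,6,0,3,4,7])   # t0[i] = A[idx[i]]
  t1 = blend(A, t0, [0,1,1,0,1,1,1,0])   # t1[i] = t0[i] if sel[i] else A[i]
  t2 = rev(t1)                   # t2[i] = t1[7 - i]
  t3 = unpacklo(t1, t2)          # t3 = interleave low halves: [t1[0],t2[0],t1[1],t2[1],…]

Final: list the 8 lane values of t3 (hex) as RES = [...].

RES = [ 0x54  0x54  0x29  0x97  0x29  0x82  0x82  0x54 ]

t0 = [0x39, 0x29, 0x29, 0x78, 0x54, 0x82, 0x97, 0x54]
t1 = [0x54, 0x29, 0x29, 0x82, 0x54, 0x82, 0x97, 0x54]
t2 = [0x54, 0x97, 0x82, 0x54, 0x82, 0x29, 0x29, 0x54]
t3 = [0x54, 0x54, 0x29, 0x97, 0x29, 0x82, 0x82, 0x54]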